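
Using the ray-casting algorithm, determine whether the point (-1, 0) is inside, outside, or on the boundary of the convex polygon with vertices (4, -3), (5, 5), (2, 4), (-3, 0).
The point (-1, 0) lies strictly inside the polygon

Cast a horizontal ray to the right from the query point and count how many polygon edges it crosses (each edge strictly once or zero times, handled with the usual half-open convention). 
Parity of crossings → odd ⇒ inside.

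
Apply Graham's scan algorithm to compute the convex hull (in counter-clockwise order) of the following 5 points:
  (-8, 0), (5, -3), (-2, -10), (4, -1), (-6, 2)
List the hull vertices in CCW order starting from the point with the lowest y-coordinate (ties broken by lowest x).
Hull (CCW) = [(-2, -10), (5, -3), (4, -1), (-6, 2), (-8, 0)]

Graham scan procedure:
  1. Find the pivot p₀ = point with lowest y (tie → lowest x): (-2, -10).
  2. Sort the remaining points by polar angle around p₀.
  3. Walk through sorted points, maintaining a stack; pop the top while the last three entries make a non-left turn (cross product ≤ 0).
  4. Final stack is the convex hull in CCW order: (-2, -10), (5, -3), (4, -1), (-6, 2), (-8, 0).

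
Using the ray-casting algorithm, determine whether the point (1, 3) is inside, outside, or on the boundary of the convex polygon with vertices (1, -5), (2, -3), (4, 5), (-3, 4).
The point (1, 3) lies strictly inside the polygon

Cast a horizontal ray to the right from the query point and count how many polygon edges it crosses (each edge strictly once or zero times, handled with the usual half-open convention). 
Parity of crossings → odd ⇒ inside.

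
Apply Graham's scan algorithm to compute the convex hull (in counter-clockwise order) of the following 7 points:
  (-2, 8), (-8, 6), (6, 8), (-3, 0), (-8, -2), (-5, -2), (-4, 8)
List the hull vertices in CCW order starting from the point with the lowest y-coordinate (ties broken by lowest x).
Hull (CCW) = [(-8, -2), (-5, -2), (6, 8), (-4, 8), (-8, 6)]

Graham scan procedure:
  1. Find the pivot p₀ = point with lowest y (tie → lowest x): (-8, -2).
  2. Sort the remaining points by polar angle around p₀.
  3. Walk through sorted points, maintaining a stack; pop the top while the last three entries make a non-left turn (cross product ≤ 0).
  4. Final stack is the convex hull in CCW order: (-8, -2), (-5, -2), (6, 8), (-4, 8), (-8, 6).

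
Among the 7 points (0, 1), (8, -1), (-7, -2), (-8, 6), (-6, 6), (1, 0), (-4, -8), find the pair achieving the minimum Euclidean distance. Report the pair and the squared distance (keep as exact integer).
Pair = ((0, 1), (1, 0)); squared distance = 2

Compute all C(7, 2) = 21 pairwise squared distances (x_i − x_j)² + (y_i − y_j)². The minimum is 2, attained by the pair ((0, 1), (1, 0)).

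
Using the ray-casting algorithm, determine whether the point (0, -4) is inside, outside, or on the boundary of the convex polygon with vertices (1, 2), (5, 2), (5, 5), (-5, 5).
The point (0, -4) lies strictly outside the polygon

Cast a horizontal ray to the right from the query point and count how many polygon edges it crosses (each edge strictly once or zero times, handled with the usual half-open convention). 
Parity of crossings → even ⇒ outside.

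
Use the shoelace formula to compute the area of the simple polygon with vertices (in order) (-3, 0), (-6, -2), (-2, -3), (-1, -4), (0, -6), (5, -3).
Area = 26

Shoelace formula: Area = (1/2) |Σ_i (x_i · y_{i+1} − x_{i+1} · y_i)| (indices mod n). Compute each cross term:
  (-3)(-2) − (-6)(0) = 6
  (-6)(-3) − (-2)(-2) = 14
  (-2)(-4) − (-1)(-3) = 5
  (-1)(-6) − (0)(-4) = 6
  (0)(-3) − (5)(-6) = 30
  (5)(0) − (-3)(-3) = -9
Sum = 52, so (signed) Area = 52/2 = 26, |Area| = 26.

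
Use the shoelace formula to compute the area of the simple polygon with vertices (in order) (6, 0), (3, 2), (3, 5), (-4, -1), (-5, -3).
Area = 63/2

Shoelace formula: Area = (1/2) |Σ_i (x_i · y_{i+1} − x_{i+1} · y_i)| (indices mod n). Compute each cross term:
  (6)(2) − (3)(0) = 12
  (3)(5) − (3)(2) = 9
  (3)(-1) − (-4)(5) = 17
  (-4)(-3) − (-5)(-1) = 7
  (-5)(0) − (6)(-3) = 18
Sum = 63, so (signed) Area = 63/2 = 63/2, |Area| = 63/2.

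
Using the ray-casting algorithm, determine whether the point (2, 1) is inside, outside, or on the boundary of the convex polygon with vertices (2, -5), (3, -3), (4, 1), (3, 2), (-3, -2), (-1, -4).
The point (2, 1) lies strictly inside the polygon

Cast a horizontal ray to the right from the query point and count how many polygon edges it crosses (each edge strictly once or zero times, handled with the usual half-open convention). 
Parity of crossings → odd ⇒ inside.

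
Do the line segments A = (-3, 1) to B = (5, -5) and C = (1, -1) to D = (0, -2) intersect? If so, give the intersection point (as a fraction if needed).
Yes; intersection at (3/7, -11/7) (t = 3/7 on AB, s = 4/7 on CD)

Parametrize AB as A + t(B − A) = (-3 + 8 t, 1 + -6 t) and CD as C + s(D − C) = (1 + -1 s, -1 + -1 s). Solve the linear system for (t, s). Determinant = 14 ≠ 0, so a unique intersection of the containing lines exists. Solution: t = 3/7, s = 4/7 — both in [0, 1], so the segments cross. Intersection point: (3/7, -11/7).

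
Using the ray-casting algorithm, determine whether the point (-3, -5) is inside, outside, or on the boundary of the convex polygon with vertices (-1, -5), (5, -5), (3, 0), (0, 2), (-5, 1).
The point (-3, -5) lies strictly outside the polygon

Cast a horizontal ray to the right from the query point and count how many polygon edges it crosses (each edge strictly once or zero times, handled with the usual half-open convention). 
Parity of crossings → even ⇒ outside.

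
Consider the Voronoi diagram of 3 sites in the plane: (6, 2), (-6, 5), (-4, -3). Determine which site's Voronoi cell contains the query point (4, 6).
Nearest site = (6, 2)

The Voronoi cell of site s contains exactly those query points closer to s than to any other site. Compute squared distances from q = (4, 6) to each site:
  (6 − 4)² + (2 − 6)² = 20
  (-6 − 4)² + (5 − 6)² = 101
  (-4 − 4)² + (-3 − 6)² = 145
Minimum is attained by (6, 2), so q lies in its Voronoi cell.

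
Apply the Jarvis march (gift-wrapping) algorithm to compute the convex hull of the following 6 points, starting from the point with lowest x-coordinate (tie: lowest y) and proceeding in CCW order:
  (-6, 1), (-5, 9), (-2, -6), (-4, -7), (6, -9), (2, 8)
Hull (CCW) = [(-6, 1), (-4, -7), (6, -9), (2, 8), (-5, 9)]

Jarvis march: at each step, from the current hull vertex p, select the next vertex q as the point such that every other point lies strictly to the left of (or on) the directed line p → q. (Equivalently: for every other point r, the cross product (q − p) × (r − p) ≥ 0.)
Starting point (lowest x, tie lowest y): (-6, 1). Wrap until returning to start. Resulting hull: (-6, 1), (-4, -7), (6, -9), (2, 8), (-5, 9).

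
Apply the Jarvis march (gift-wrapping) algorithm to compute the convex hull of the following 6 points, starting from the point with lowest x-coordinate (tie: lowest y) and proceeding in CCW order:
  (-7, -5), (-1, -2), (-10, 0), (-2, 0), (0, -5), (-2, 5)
Hull (CCW) = [(-10, 0), (-7, -5), (0, -5), (-2, 5)]

Jarvis march: at each step, from the current hull vertex p, select the next vertex q as the point such that every other point lies strictly to the left of (or on) the directed line p → q. (Equivalently: for every other point r, the cross product (q − p) × (r − p) ≥ 0.)
Starting point (lowest x, tie lowest y): (-10, 0). Wrap until returning to start. Resulting hull: (-10, 0), (-7, -5), (0, -5), (-2, 5).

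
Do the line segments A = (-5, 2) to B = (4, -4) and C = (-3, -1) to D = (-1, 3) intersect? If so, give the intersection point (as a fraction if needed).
Yes; intersection at (-19/8, 1/4) (t = 7/24 on AB, s = 5/16 on CD)

Parametrize AB as A + t(B − A) = (-5 + 9 t, 2 + -6 t) and CD as C + s(D − C) = (-3 + 2 s, -1 + 4 s). Solve the linear system for (t, s). Determinant = -48 ≠ 0, so a unique intersection of the containing lines exists. Solution: t = 7/24, s = 5/16 — both in [0, 1], so the segments cross. Intersection point: (-19/8, 1/4).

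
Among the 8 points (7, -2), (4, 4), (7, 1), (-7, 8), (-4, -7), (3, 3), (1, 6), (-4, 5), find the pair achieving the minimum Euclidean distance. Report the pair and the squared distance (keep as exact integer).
Pair = ((4, 4), (3, 3)); squared distance = 2

Compute all C(8, 2) = 28 pairwise squared distances (x_i − x_j)² + (y_i − y_j)². The minimum is 2, attained by the pair ((4, 4), (3, 3)).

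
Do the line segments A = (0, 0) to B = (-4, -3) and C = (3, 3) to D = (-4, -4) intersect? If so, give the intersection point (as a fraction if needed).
Yes; intersection at (0, 0) (t = 0 on AB, s = 3/7 on CD)

Parametrize AB as A + t(B − A) = (0 + -4 t, 0 + -3 t) and CD as C + s(D − C) = (3 + -7 s, 3 + -7 s). Solve the linear system for (t, s). Determinant = -7 ≠ 0, so a unique intersection of the containing lines exists. Solution: t = 0, s = 3/7 — both in [0, 1], so the segments cross. Intersection point: (0, 0).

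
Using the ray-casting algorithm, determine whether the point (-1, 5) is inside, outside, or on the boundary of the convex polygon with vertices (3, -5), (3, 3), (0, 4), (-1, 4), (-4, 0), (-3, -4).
The point (-1, 5) lies strictly outside the polygon

Cast a horizontal ray to the right from the query point and count how many polygon edges it crosses (each edge strictly once or zero times, handled with the usual half-open convention). 
Parity of crossings → even ⇒ outside.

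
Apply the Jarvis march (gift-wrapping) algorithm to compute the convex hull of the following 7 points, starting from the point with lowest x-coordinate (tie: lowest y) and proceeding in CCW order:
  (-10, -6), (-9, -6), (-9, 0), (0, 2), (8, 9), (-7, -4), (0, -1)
Hull (CCW) = [(-10, -6), (-9, -6), (0, -1), (8, 9), (-9, 0)]

Jarvis march: at each step, from the current hull vertex p, select the next vertex q as the point such that every other point lies strictly to the left of (or on) the directed line p → q. (Equivalently: for every other point r, the cross product (q − p) × (r − p) ≥ 0.)
Starting point (lowest x, tie lowest y): (-10, -6). Wrap until returning to start. Resulting hull: (-10, -6), (-9, -6), (0, -1), (8, 9), (-9, 0).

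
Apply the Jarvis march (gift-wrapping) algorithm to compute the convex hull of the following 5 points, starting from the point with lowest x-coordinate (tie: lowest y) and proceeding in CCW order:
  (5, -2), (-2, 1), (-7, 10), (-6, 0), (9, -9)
Hull (CCW) = [(-7, 10), (-6, 0), (9, -9), (5, -2)]

Jarvis march: at each step, from the current hull vertex p, select the next vertex q as the point such that every other point lies strictly to the left of (or on) the directed line p → q. (Equivalently: for every other point r, the cross product (q − p) × (r − p) ≥ 0.)
Starting point (lowest x, tie lowest y): (-7, 10). Wrap until returning to start. Resulting hull: (-7, 10), (-6, 0), (9, -9), (5, -2).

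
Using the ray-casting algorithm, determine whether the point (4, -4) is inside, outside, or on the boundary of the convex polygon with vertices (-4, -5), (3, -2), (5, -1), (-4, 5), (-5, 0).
The point (4, -4) lies strictly outside the polygon

Cast a horizontal ray to the right from the query point and count how many polygon edges it crosses (each edge strictly once or zero times, handled with the usual half-open convention). 
Parity of crossings → even ⇒ outside.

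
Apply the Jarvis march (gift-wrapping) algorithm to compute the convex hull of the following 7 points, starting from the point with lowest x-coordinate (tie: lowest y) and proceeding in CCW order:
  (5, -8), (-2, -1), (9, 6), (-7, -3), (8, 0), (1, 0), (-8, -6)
Hull (CCW) = [(-8, -6), (5, -8), (8, 0), (9, 6), (-7, -3)]

Jarvis march: at each step, from the current hull vertex p, select the next vertex q as the point such that every other point lies strictly to the left of (or on) the directed line p → q. (Equivalently: for every other point r, the cross product (q − p) × (r − p) ≥ 0.)
Starting point (lowest x, tie lowest y): (-8, -6). Wrap until returning to start. Resulting hull: (-8, -6), (5, -8), (8, 0), (9, 6), (-7, -3).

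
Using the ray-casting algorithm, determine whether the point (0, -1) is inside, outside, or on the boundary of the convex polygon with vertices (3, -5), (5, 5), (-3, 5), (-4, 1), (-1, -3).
The point (0, -1) lies strictly inside the polygon

Cast a horizontal ray to the right from the query point and count how many polygon edges it crosses (each edge strictly once or zero times, handled with the usual half-open convention). 
Parity of crossings → odd ⇒ inside.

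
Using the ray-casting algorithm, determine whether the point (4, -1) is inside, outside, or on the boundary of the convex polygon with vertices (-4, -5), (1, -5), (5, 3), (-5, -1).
The point (4, -1) lies strictly outside the polygon

Cast a horizontal ray to the right from the query point and count how many polygon edges it crosses (each edge strictly once or zero times, handled with the usual half-open convention). 
Parity of crossings → even ⇒ outside.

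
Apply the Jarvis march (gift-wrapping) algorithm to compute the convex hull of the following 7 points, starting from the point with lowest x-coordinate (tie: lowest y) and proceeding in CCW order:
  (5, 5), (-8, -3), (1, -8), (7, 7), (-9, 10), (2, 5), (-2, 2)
Hull (CCW) = [(-9, 10), (-8, -3), (1, -8), (7, 7)]

Jarvis march: at each step, from the current hull vertex p, select the next vertex q as the point such that every other point lies strictly to the left of (or on) the directed line p → q. (Equivalently: for every other point r, the cross product (q − p) × (r − p) ≥ 0.)
Starting point (lowest x, tie lowest y): (-9, 10). Wrap until returning to start. Resulting hull: (-9, 10), (-8, -3), (1, -8), (7, 7).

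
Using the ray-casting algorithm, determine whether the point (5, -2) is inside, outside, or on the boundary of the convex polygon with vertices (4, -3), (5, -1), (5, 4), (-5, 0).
The point (5, -2) lies strictly outside the polygon

Cast a horizontal ray to the right from the query point and count how many polygon edges it crosses (each edge strictly once or zero times, handled with the usual half-open convention). 
Parity of crossings → even ⇒ outside.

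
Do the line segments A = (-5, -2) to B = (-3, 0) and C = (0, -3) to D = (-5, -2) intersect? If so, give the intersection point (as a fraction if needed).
Yes; intersection at (-5, -2) (t = 0 on AB, s = 1 on CD)

Parametrize AB as A + t(B − A) = (-5 + 2 t, -2 + 2 t) and CD as C + s(D − C) = (0 + -5 s, -3 + 1 s). Solve the linear system for (t, s). Determinant = -12 ≠ 0, so a unique intersection of the containing lines exists. Solution: t = 0, s = 1 — both in [0, 1], so the segments cross. Intersection point: (-5, -2).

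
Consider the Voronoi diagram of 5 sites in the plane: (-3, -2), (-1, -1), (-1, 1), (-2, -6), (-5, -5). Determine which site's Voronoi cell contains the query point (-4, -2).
Nearest site = (-3, -2)

The Voronoi cell of site s contains exactly those query points closer to s than to any other site. Compute squared distances from q = (-4, -2) to each site:
  (-3 − -4)² + (-2 − -2)² = 1
  (-5 − -4)² + (-5 − -2)² = 10
  (-1 − -4)² + (-1 − -2)² = 10
  (-1 − -4)² + (1 − -2)² = 18
  (-2 − -4)² + (-6 − -2)² = 20
Minimum is attained by (-3, -2), so q lies in its Voronoi cell.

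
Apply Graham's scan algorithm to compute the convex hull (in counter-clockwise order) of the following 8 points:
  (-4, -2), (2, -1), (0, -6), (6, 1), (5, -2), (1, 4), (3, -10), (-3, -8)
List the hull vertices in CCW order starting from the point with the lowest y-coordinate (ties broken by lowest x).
Hull (CCW) = [(3, -10), (6, 1), (1, 4), (-4, -2), (-3, -8)]

Graham scan procedure:
  1. Find the pivot p₀ = point with lowest y (tie → lowest x): (3, -10).
  2. Sort the remaining points by polar angle around p₀.
  3. Walk through sorted points, maintaining a stack; pop the top while the last three entries make a non-left turn (cross product ≤ 0).
  4. Final stack is the convex hull in CCW order: (3, -10), (6, 1), (1, 4), (-4, -2), (-3, -8).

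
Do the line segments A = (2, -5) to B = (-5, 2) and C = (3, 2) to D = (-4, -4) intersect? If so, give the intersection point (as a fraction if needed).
Yes; intersection at (-17/13, -22/13) (t = 43/91 on AB, s = 8/13 on CD)

Parametrize AB as A + t(B − A) = (2 + -7 t, -5 + 7 t) and CD as C + s(D − C) = (3 + -7 s, 2 + -6 s). Solve the linear system for (t, s). Determinant = -91 ≠ 0, so a unique intersection of the containing lines exists. Solution: t = 43/91, s = 8/13 — both in [0, 1], so the segments cross. Intersection point: (-17/13, -22/13).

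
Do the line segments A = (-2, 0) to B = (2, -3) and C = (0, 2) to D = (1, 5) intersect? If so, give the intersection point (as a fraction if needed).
No (intersection of containing lines falls outside at least one segment)

Parametrize and solve: t = 4/15, s = -14/15. At least one of these is outside [0, 1], so the segments do not intersect.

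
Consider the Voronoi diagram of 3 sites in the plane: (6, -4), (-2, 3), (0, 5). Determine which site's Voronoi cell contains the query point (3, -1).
Nearest site = (6, -4)

The Voronoi cell of site s contains exactly those query points closer to s than to any other site. Compute squared distances from q = (3, -1) to each site:
  (6 − 3)² + (-4 − -1)² = 18
  (-2 − 3)² + (3 − -1)² = 41
  (0 − 3)² + (5 − -1)² = 45
Minimum is attained by (6, -4), so q lies in its Voronoi cell.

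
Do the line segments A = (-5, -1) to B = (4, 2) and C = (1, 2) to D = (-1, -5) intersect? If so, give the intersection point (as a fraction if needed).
Yes; intersection at (13/19, 17/19) (t = 12/19 on AB, s = 3/19 on CD)

Parametrize AB as A + t(B − A) = (-5 + 9 t, -1 + 3 t) and CD as C + s(D − C) = (1 + -2 s, 2 + -7 s). Solve the linear system for (t, s). Determinant = 57 ≠ 0, so a unique intersection of the containing lines exists. Solution: t = 12/19, s = 3/19 — both in [0, 1], so the segments cross. Intersection point: (13/19, 17/19).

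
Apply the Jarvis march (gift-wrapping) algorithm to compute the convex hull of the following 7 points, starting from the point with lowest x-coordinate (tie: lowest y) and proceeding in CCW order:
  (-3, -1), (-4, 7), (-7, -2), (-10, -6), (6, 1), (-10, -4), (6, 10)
Hull (CCW) = [(-10, -6), (6, 1), (6, 10), (-4, 7), (-10, -4)]

Jarvis march: at each step, from the current hull vertex p, select the next vertex q as the point such that every other point lies strictly to the left of (or on) the directed line p → q. (Equivalently: for every other point r, the cross product (q − p) × (r − p) ≥ 0.)
Starting point (lowest x, tie lowest y): (-10, -6). Wrap until returning to start. Resulting hull: (-10, -6), (6, 1), (6, 10), (-4, 7), (-10, -4).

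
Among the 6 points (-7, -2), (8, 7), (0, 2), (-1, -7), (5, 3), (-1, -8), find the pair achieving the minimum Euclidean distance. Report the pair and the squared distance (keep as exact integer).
Pair = ((-1, -7), (-1, -8)); squared distance = 1

Compute all C(6, 2) = 15 pairwise squared distances (x_i − x_j)² + (y_i − y_j)². The minimum is 1, attained by the pair ((-1, -7), (-1, -8)).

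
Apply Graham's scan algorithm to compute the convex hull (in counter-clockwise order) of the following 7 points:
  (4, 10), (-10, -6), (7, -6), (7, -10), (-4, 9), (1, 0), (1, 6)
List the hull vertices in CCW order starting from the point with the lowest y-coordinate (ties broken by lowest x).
Hull (CCW) = [(7, -10), (7, -6), (4, 10), (-4, 9), (-10, -6)]

Graham scan procedure:
  1. Find the pivot p₀ = point with lowest y (tie → lowest x): (7, -10).
  2. Sort the remaining points by polar angle around p₀.
  3. Walk through sorted points, maintaining a stack; pop the top while the last three entries make a non-left turn (cross product ≤ 0).
  4. Final stack is the convex hull in CCW order: (7, -10), (7, -6), (4, 10), (-4, 9), (-10, -6).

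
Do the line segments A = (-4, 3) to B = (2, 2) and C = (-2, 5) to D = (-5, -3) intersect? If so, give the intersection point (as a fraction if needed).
Yes; intersection at (-48/17, 143/51) (t = 10/51 on AB, s = 14/51 on CD)

Parametrize AB as A + t(B − A) = (-4 + 6 t, 3 + -1 t) and CD as C + s(D − C) = (-2 + -3 s, 5 + -8 s). Solve the linear system for (t, s). Determinant = 51 ≠ 0, so a unique intersection of the containing lines exists. Solution: t = 10/51, s = 14/51 — both in [0, 1], so the segments cross. Intersection point: (-48/17, 143/51).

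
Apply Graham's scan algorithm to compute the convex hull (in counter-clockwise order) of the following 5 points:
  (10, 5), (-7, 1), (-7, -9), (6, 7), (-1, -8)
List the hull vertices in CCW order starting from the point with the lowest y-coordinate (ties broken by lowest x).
Hull (CCW) = [(-7, -9), (-1, -8), (10, 5), (6, 7), (-7, 1)]

Graham scan procedure:
  1. Find the pivot p₀ = point with lowest y (tie → lowest x): (-7, -9).
  2. Sort the remaining points by polar angle around p₀.
  3. Walk through sorted points, maintaining a stack; pop the top while the last three entries make a non-left turn (cross product ≤ 0).
  4. Final stack is the convex hull in CCW order: (-7, -9), (-1, -8), (10, 5), (6, 7), (-7, 1).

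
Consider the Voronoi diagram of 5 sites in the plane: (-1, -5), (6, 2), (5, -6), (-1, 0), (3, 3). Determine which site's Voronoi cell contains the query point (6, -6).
Nearest site = (5, -6)

The Voronoi cell of site s contains exactly those query points closer to s than to any other site. Compute squared distances from q = (6, -6) to each site:
  (5 − 6)² + (-6 − -6)² = 1
  (-1 − 6)² + (-5 − -6)² = 50
  (6 − 6)² + (2 − -6)² = 64
  (-1 − 6)² + (0 − -6)² = 85
  (3 − 6)² + (3 − -6)² = 90
Minimum is attained by (5, -6), so q lies in its Voronoi cell.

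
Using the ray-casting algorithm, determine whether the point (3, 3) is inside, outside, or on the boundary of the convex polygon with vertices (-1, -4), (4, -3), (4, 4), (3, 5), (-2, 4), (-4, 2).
The point (3, 3) lies strictly inside the polygon

Cast a horizontal ray to the right from the query point and count how many polygon edges it crosses (each edge strictly once or zero times, handled with the usual half-open convention). 
Parity of crossings → odd ⇒ inside.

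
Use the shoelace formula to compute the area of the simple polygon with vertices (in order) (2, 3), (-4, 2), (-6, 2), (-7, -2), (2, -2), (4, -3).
Area = 42

Shoelace formula: Area = (1/2) |Σ_i (x_i · y_{i+1} − x_{i+1} · y_i)| (indices mod n). Compute each cross term:
  (2)(2) − (-4)(3) = 16
  (-4)(2) − (-6)(2) = 4
  (-6)(-2) − (-7)(2) = 26
  (-7)(-2) − (2)(-2) = 18
  (2)(-3) − (4)(-2) = 2
  (4)(3) − (2)(-3) = 18
Sum = 84, so (signed) Area = 84/2 = 42, |Area| = 42.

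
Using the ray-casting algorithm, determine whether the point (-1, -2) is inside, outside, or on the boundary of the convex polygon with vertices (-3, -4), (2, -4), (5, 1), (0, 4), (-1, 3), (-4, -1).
The point (-1, -2) lies strictly inside the polygon

Cast a horizontal ray to the right from the query point and count how many polygon edges it crosses (each edge strictly once or zero times, handled with the usual half-open convention). 
Parity of crossings → odd ⇒ inside.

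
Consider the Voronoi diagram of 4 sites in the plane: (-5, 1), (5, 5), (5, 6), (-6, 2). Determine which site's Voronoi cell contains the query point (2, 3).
Nearest site = (5, 5)

The Voronoi cell of site s contains exactly those query points closer to s than to any other site. Compute squared distances from q = (2, 3) to each site:
  (5 − 2)² + (5 − 3)² = 13
  (5 − 2)² + (6 − 3)² = 18
  (-5 − 2)² + (1 − 3)² = 53
  (-6 − 2)² + (2 − 3)² = 65
Minimum is attained by (5, 5), so q lies in its Voronoi cell.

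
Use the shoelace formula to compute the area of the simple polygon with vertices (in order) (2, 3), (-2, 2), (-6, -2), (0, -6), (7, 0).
Area = 125/2

Shoelace formula: Area = (1/2) |Σ_i (x_i · y_{i+1} − x_{i+1} · y_i)| (indices mod n). Compute each cross term:
  (2)(2) − (-2)(3) = 10
  (-2)(-2) − (-6)(2) = 16
  (-6)(-6) − (0)(-2) = 36
  (0)(0) − (7)(-6) = 42
  (7)(3) − (2)(0) = 21
Sum = 125, so (signed) Area = 125/2 = 125/2, |Area| = 125/2.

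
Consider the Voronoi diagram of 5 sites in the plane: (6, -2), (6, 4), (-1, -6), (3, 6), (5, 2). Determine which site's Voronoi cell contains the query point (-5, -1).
Nearest site = (-1, -6)

The Voronoi cell of site s contains exactly those query points closer to s than to any other site. Compute squared distances from q = (-5, -1) to each site:
  (-1 − -5)² + (-6 − -1)² = 41
  (5 − -5)² + (2 − -1)² = 109
  (3 − -5)² + (6 − -1)² = 113
  (6 − -5)² + (-2 − -1)² = 122
  (6 − -5)² + (4 − -1)² = 146
Minimum is attained by (-1, -6), so q lies in its Voronoi cell.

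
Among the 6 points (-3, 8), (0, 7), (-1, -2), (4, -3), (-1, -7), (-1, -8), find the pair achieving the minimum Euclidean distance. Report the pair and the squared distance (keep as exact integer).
Pair = ((-1, -7), (-1, -8)); squared distance = 1

Compute all C(6, 2) = 15 pairwise squared distances (x_i − x_j)² + (y_i − y_j)². The minimum is 1, attained by the pair ((-1, -7), (-1, -8)).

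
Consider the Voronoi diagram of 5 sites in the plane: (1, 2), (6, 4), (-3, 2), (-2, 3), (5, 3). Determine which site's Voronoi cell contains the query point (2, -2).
Nearest site = (1, 2)

The Voronoi cell of site s contains exactly those query points closer to s than to any other site. Compute squared distances from q = (2, -2) to each site:
  (1 − 2)² + (2 − -2)² = 17
  (5 − 2)² + (3 − -2)² = 34
  (-3 − 2)² + (2 − -2)² = 41
  (-2 − 2)² + (3 − -2)² = 41
  (6 − 2)² + (4 − -2)² = 52
Minimum is attained by (1, 2), so q lies in its Voronoi cell.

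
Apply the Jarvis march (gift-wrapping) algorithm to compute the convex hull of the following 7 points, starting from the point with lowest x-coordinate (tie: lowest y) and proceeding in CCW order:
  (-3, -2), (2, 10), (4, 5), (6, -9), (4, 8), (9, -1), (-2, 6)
Hull (CCW) = [(-3, -2), (6, -9), (9, -1), (4, 8), (2, 10), (-2, 6)]

Jarvis march: at each step, from the current hull vertex p, select the next vertex q as the point such that every other point lies strictly to the left of (or on) the directed line p → q. (Equivalently: for every other point r, the cross product (q − p) × (r − p) ≥ 0.)
Starting point (lowest x, tie lowest y): (-3, -2). Wrap until returning to start. Resulting hull: (-3, -2), (6, -9), (9, -1), (4, 8), (2, 10), (-2, 6).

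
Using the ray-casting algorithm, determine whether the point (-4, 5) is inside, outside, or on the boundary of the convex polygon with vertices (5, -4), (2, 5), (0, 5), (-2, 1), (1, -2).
The point (-4, 5) lies strictly outside the polygon

Cast a horizontal ray to the right from the query point and count how many polygon edges it crosses (each edge strictly once or zero times, handled with the usual half-open convention). 
Parity of crossings → even ⇒ outside.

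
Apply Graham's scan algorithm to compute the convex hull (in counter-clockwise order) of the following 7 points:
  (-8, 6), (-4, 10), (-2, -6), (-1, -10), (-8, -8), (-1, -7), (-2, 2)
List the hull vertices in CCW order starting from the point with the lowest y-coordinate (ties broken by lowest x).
Hull (CCW) = [(-1, -10), (-1, -7), (-2, 2), (-4, 10), (-8, 6), (-8, -8)]

Graham scan procedure:
  1. Find the pivot p₀ = point with lowest y (tie → lowest x): (-1, -10).
  2. Sort the remaining points by polar angle around p₀.
  3. Walk through sorted points, maintaining a stack; pop the top while the last three entries make a non-left turn (cross product ≤ 0).
  4. Final stack is the convex hull in CCW order: (-1, -10), (-1, -7), (-2, 2), (-4, 10), (-8, 6), (-8, -8).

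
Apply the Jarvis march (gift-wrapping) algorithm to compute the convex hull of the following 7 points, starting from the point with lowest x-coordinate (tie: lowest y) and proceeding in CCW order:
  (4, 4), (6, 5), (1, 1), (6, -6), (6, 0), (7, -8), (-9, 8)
Hull (CCW) = [(-9, 8), (7, -8), (6, 5)]

Jarvis march: at each step, from the current hull vertex p, select the next vertex q as the point such that every other point lies strictly to the left of (or on) the directed line p → q. (Equivalently: for every other point r, the cross product (q − p) × (r − p) ≥ 0.)
Starting point (lowest x, tie lowest y): (-9, 8). Wrap until returning to start. Resulting hull: (-9, 8), (7, -8), (6, 5).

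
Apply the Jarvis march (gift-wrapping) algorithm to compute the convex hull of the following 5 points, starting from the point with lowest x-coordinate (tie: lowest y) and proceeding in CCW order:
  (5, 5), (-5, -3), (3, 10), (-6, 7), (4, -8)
Hull (CCW) = [(-6, 7), (-5, -3), (4, -8), (5, 5), (3, 10)]

Jarvis march: at each step, from the current hull vertex p, select the next vertex q as the point such that every other point lies strictly to the left of (or on) the directed line p → q. (Equivalently: for every other point r, the cross product (q − p) × (r − p) ≥ 0.)
Starting point (lowest x, tie lowest y): (-6, 7). Wrap until returning to start. Resulting hull: (-6, 7), (-5, -3), (4, -8), (5, 5), (3, 10).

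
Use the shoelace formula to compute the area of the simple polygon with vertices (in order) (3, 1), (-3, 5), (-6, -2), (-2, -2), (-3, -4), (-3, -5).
Area = 79/2

Shoelace formula: Area = (1/2) |Σ_i (x_i · y_{i+1} − x_{i+1} · y_i)| (indices mod n). Compute each cross term:
  (3)(5) − (-3)(1) = 18
  (-3)(-2) − (-6)(5) = 36
  (-6)(-2) − (-2)(-2) = 8
  (-2)(-4) − (-3)(-2) = 2
  (-3)(-5) − (-3)(-4) = 3
  (-3)(1) − (3)(-5) = 12
Sum = 79, so (signed) Area = 79/2 = 79/2, |Area| = 79/2.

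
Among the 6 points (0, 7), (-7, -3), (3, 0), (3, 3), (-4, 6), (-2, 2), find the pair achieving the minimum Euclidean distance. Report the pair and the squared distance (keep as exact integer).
Pair = ((3, 0), (3, 3)); squared distance = 9

Compute all C(6, 2) = 15 pairwise squared distances (x_i − x_j)² + (y_i − y_j)². The minimum is 9, attained by the pair ((3, 0), (3, 3)).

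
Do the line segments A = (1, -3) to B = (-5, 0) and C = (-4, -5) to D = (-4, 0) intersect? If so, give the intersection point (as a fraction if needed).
Yes; intersection at (-4, -1/2) (t = 5/6 on AB, s = 9/10 on CD)

Parametrize AB as A + t(B − A) = (1 + -6 t, -3 + 3 t) and CD as C + s(D − C) = (-4 + 0 s, -5 + 5 s). Solve the linear system for (t, s). Determinant = 30 ≠ 0, so a unique intersection of the containing lines exists. Solution: t = 5/6, s = 9/10 — both in [0, 1], so the segments cross. Intersection point: (-4, -1/2).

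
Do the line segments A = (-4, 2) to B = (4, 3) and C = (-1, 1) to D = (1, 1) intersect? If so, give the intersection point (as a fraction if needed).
No (intersection of containing lines falls outside at least one segment)

Parametrize and solve: t = -1, s = -11/2. At least one of these is outside [0, 1], so the segments do not intersect.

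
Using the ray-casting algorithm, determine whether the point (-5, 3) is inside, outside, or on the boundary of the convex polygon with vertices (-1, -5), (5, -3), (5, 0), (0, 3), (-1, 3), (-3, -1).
The point (-5, 3) lies strictly outside the polygon

Cast a horizontal ray to the right from the query point and count how many polygon edges it crosses (each edge strictly once or zero times, handled with the usual half-open convention). 
Parity of crossings → even ⇒ outside.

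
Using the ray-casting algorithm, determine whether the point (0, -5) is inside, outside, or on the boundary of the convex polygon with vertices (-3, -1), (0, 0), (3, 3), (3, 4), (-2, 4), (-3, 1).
The point (0, -5) lies strictly outside the polygon

Cast a horizontal ray to the right from the query point and count how many polygon edges it crosses (each edge strictly once or zero times, handled with the usual half-open convention). 
Parity of crossings → even ⇒ outside.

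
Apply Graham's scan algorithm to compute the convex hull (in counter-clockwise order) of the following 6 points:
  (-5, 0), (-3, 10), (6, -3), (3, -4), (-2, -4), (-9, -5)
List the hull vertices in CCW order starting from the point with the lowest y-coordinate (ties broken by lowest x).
Hull (CCW) = [(-9, -5), (3, -4), (6, -3), (-3, 10)]

Graham scan procedure:
  1. Find the pivot p₀ = point with lowest y (tie → lowest x): (-9, -5).
  2. Sort the remaining points by polar angle around p₀.
  3. Walk through sorted points, maintaining a stack; pop the top while the last three entries make a non-left turn (cross product ≤ 0).
  4. Final stack is the convex hull in CCW order: (-9, -5), (3, -4), (6, -3), (-3, 10).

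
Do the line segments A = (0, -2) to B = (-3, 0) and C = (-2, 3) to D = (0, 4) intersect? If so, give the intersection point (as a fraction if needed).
No (intersection of containing lines falls outside at least one segment)

Parametrize and solve: t = 12/7, s = -11/7. At least one of these is outside [0, 1], so the segments do not intersect.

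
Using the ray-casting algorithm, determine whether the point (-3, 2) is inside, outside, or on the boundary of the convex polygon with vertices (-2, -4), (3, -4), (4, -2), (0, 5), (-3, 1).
The point (-3, 2) lies strictly outside the polygon

Cast a horizontal ray to the right from the query point and count how many polygon edges it crosses (each edge strictly once or zero times, handled with the usual half-open convention). 
Parity of crossings → even ⇒ outside.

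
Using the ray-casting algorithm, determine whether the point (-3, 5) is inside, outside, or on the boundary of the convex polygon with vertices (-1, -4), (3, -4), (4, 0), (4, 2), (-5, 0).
The point (-3, 5) lies strictly outside the polygon

Cast a horizontal ray to the right from the query point and count how many polygon edges it crosses (each edge strictly once or zero times, handled with the usual half-open convention). 
Parity of crossings → even ⇒ outside.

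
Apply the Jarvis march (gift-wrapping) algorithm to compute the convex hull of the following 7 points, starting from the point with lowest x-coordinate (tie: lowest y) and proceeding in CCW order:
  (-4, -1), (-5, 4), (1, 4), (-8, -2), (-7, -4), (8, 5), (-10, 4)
Hull (CCW) = [(-10, 4), (-8, -2), (-7, -4), (8, 5)]

Jarvis march: at each step, from the current hull vertex p, select the next vertex q as the point such that every other point lies strictly to the left of (or on) the directed line p → q. (Equivalently: for every other point r, the cross product (q − p) × (r − p) ≥ 0.)
Starting point (lowest x, tie lowest y): (-10, 4). Wrap until returning to start. Resulting hull: (-10, 4), (-8, -2), (-7, -4), (8, 5).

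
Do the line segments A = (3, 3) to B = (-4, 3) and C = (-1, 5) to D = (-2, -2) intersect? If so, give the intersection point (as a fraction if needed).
Yes; intersection at (-9/7, 3) (t = 30/49 on AB, s = 2/7 on CD)

Parametrize AB as A + t(B − A) = (3 + -7 t, 3 + 0 t) and CD as C + s(D − C) = (-1 + -1 s, 5 + -7 s). Solve the linear system for (t, s). Determinant = -49 ≠ 0, so a unique intersection of the containing lines exists. Solution: t = 30/49, s = 2/7 — both in [0, 1], so the segments cross. Intersection point: (-9/7, 3).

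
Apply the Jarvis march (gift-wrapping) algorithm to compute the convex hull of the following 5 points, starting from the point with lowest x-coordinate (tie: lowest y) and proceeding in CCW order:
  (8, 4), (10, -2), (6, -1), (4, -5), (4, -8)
Hull (CCW) = [(4, -8), (10, -2), (8, 4), (4, -5)]

Jarvis march: at each step, from the current hull vertex p, select the next vertex q as the point such that every other point lies strictly to the left of (or on) the directed line p → q. (Equivalently: for every other point r, the cross product (q − p) × (r − p) ≥ 0.)
Starting point (lowest x, tie lowest y): (4, -8). Wrap until returning to start. Resulting hull: (4, -8), (10, -2), (8, 4), (4, -5).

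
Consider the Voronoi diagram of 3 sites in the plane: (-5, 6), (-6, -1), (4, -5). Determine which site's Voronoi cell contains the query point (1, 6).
Nearest site = (-5, 6)

The Voronoi cell of site s contains exactly those query points closer to s than to any other site. Compute squared distances from q = (1, 6) to each site:
  (-5 − 1)² + (6 − 6)² = 36
  (-6 − 1)² + (-1 − 6)² = 98
  (4 − 1)² + (-5 − 6)² = 130
Minimum is attained by (-5, 6), so q lies in its Voronoi cell.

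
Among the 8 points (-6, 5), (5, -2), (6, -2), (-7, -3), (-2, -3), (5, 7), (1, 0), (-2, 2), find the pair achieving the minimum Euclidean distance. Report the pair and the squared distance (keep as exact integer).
Pair = ((5, -2), (6, -2)); squared distance = 1

Compute all C(8, 2) = 28 pairwise squared distances (x_i − x_j)² + (y_i − y_j)². The minimum is 1, attained by the pair ((5, -2), (6, -2)).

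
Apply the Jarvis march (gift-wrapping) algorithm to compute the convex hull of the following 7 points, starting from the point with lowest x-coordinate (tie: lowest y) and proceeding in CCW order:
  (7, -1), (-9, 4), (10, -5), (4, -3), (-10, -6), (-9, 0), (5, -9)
Hull (CCW) = [(-10, -6), (5, -9), (10, -5), (7, -1), (-9, 4)]

Jarvis march: at each step, from the current hull vertex p, select the next vertex q as the point such that every other point lies strictly to the left of (or on) the directed line p → q. (Equivalently: for every other point r, the cross product (q − p) × (r − p) ≥ 0.)
Starting point (lowest x, tie lowest y): (-10, -6). Wrap until returning to start. Resulting hull: (-10, -6), (5, -9), (10, -5), (7, -1), (-9, 4).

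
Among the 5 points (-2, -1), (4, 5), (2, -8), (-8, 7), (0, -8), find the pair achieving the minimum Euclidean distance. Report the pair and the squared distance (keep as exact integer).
Pair = ((2, -8), (0, -8)); squared distance = 4

Compute all C(5, 2) = 10 pairwise squared distances (x_i − x_j)² + (y_i − y_j)². The minimum is 4, attained by the pair ((2, -8), (0, -8)).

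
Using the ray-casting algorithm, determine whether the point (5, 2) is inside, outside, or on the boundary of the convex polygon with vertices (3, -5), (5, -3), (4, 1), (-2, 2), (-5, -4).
The point (5, 2) lies strictly outside the polygon

Cast a horizontal ray to the right from the query point and count how many polygon edges it crosses (each edge strictly once or zero times, handled with the usual half-open convention). 
Parity of crossings → even ⇒ outside.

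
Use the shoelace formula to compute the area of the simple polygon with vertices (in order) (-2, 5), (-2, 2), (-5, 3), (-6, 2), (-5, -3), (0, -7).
Area = 67/2

Shoelace formula: Area = (1/2) |Σ_i (x_i · y_{i+1} − x_{i+1} · y_i)| (indices mod n). Compute each cross term:
  (-2)(2) − (-2)(5) = 6
  (-2)(3) − (-5)(2) = 4
  (-5)(2) − (-6)(3) = 8
  (-6)(-3) − (-5)(2) = 28
  (-5)(-7) − (0)(-3) = 35
  (0)(5) − (-2)(-7) = -14
Sum = 67, so (signed) Area = 67/2 = 67/2, |Area| = 67/2.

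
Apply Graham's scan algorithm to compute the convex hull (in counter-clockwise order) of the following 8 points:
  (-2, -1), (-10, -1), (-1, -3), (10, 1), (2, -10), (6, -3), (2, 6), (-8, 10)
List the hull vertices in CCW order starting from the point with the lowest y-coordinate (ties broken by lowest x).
Hull (CCW) = [(2, -10), (10, 1), (2, 6), (-8, 10), (-10, -1)]

Graham scan procedure:
  1. Find the pivot p₀ = point with lowest y (tie → lowest x): (2, -10).
  2. Sort the remaining points by polar angle around p₀.
  3. Walk through sorted points, maintaining a stack; pop the top while the last three entries make a non-left turn (cross product ≤ 0).
  4. Final stack is the convex hull in CCW order: (2, -10), (10, 1), (2, 6), (-8, 10), (-10, -1).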